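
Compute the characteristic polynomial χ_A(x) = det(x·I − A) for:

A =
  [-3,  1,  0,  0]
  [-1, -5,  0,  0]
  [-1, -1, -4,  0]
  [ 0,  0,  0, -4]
x^4 + 16*x^3 + 96*x^2 + 256*x + 256

Expanding det(x·I − A) (e.g. by cofactor expansion or by noting that A is similar to its Jordan form J, which has the same characteristic polynomial as A) gives
  χ_A(x) = x^4 + 16*x^3 + 96*x^2 + 256*x + 256
which factors as (x + 4)^4. The eigenvalues (with algebraic multiplicities) are λ = -4 with multiplicity 4.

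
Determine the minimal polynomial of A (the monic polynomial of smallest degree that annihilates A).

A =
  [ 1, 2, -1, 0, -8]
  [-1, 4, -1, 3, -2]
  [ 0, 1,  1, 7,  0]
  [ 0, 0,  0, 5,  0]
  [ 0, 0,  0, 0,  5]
x^4 - 11*x^3 + 42*x^2 - 68*x + 40

The characteristic polynomial is χ_A(x) = (x - 5)^2*(x - 2)^3, so the eigenvalues are known. The minimal polynomial is
  m_A(x) = Π_λ (x − λ)^{k_λ}
where k_λ is the size of the *largest* Jordan block for λ (equivalently, the smallest k with (A − λI)^k v = 0 for every generalised eigenvector v of λ).

  λ = 2: largest Jordan block has size 3, contributing (x − 2)^3
  λ = 5: largest Jordan block has size 1, contributing (x − 5)

So m_A(x) = (x - 5)*(x - 2)^3 = x^4 - 11*x^3 + 42*x^2 - 68*x + 40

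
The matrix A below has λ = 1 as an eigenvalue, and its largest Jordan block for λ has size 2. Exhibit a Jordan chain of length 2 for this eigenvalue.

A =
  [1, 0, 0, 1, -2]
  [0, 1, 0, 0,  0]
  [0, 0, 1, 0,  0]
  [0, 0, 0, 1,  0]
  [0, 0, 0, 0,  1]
A Jordan chain for λ = 1 of length 2:
v_1 = (1, 0, 0, 0, 0)ᵀ
v_2 = (0, 0, 0, 1, 0)ᵀ

Let N = A − (1)·I. We want v_2 with N^2 v_2 = 0 but N^1 v_2 ≠ 0; then v_{j-1} := N · v_j for j = 2, …, 2.

Pick v_2 = (0, 0, 0, 1, 0)ᵀ.
Then v_1 = N · v_2 = (1, 0, 0, 0, 0)ᵀ.

Sanity check: (A − (1)·I) v_1 = (0, 0, 0, 0, 0)ᵀ = 0. ✓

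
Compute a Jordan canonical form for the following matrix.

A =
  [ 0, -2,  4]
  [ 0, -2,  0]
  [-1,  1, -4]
J_2(-2) ⊕ J_1(-2)

The characteristic polynomial is
  det(x·I − A) = x^3 + 6*x^2 + 12*x + 8 = (x + 2)^3

Eigenvalues and multiplicities (the geometric multiplicity of λ is n − rank(A − λI), which equals the number of Jordan blocks for λ):
  λ = -2: algebraic multiplicity = 3, geometric multiplicity = 2

Determining the block sizes for each eigenvalue:
  λ = -2: 2 blocks summing to 3 forces exactly one block of size 2 and the rest size 1 → block sizes [2, 1]

Assembling the blocks gives a Jordan form
J =
  [-2,  1,  0]
  [ 0, -2,  0]
  [ 0,  0, -2]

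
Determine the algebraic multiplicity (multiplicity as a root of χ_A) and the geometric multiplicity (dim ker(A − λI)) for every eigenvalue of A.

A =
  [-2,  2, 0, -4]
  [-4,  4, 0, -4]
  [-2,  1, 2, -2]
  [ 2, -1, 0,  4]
λ = 2: alg = 4, geom = 3

Step 1 — factor the characteristic polynomial to read off the algebraic multiplicities:
  χ_A(x) = (x - 2)^4

Step 2 — compute geometric multiplicities via the rank-nullity identity g(λ) = n − rank(A − λI):
  rank(A − (2)·I) = 1, so dim ker(A − (2)·I) = n − 1 = 3

Summary:
  λ = 2: algebraic multiplicity = 4, geometric multiplicity = 3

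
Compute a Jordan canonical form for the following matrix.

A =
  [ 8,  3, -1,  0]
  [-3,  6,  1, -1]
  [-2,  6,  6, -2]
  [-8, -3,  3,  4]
J_3(6) ⊕ J_1(6)

The characteristic polynomial is
  det(x·I − A) = x^4 - 24*x^3 + 216*x^2 - 864*x + 1296 = (x - 6)^4

Eigenvalues and multiplicities (the geometric multiplicity of λ is n − rank(A − λI), which equals the number of Jordan blocks for λ):
  λ = 6: algebraic multiplicity = 4, geometric multiplicity = 2

Determining the block sizes for each eigenvalue:
  λ = 6: with am = 4 and gm = 2, the partition is not yet determined (e.g. several partitions of 4 into 2 parts exist). Let N = A − (6)·I. Computing rank(N^1) = 2, rank(N^2) = 1, rank(N^3) = 0; the number of blocks of size ≥ j is rank(N^{j−1}) − rank(N^j), giving [2, 1, 1]. So we have 1 block(s) of size 3, 1 block(s) of size 1 → block sizes [3, 1]

Assembling the blocks gives a Jordan form
J =
  [6, 1, 0, 0]
  [0, 6, 1, 0]
  [0, 0, 6, 0]
  [0, 0, 0, 6]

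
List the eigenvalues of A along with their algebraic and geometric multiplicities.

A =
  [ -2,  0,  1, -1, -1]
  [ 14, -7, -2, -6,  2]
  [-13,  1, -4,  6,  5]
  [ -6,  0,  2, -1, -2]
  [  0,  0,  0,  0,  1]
λ = -5: alg = 3, geom = 1; λ = 1: alg = 2, geom = 2

Step 1 — factor the characteristic polynomial to read off the algebraic multiplicities:
  χ_A(x) = (x - 1)^2*(x + 5)^3

Step 2 — compute geometric multiplicities via the rank-nullity identity g(λ) = n − rank(A − λI):
  rank(A − (-5)·I) = 4, so dim ker(A − (-5)·I) = n − 4 = 1
  rank(A − (1)·I) = 3, so dim ker(A − (1)·I) = n − 3 = 2

Summary:
  λ = -5: algebraic multiplicity = 3, geometric multiplicity = 1
  λ = 1: algebraic multiplicity = 2, geometric multiplicity = 2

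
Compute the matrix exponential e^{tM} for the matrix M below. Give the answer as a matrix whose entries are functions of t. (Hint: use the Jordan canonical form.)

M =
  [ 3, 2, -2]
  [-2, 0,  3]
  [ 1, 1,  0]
e^{tM} =
  [-t^2*exp(t) + 2*t*exp(t) + exp(t), 2*t*exp(t), 2*t^2*exp(t) - 2*t*exp(t)]
  [t^2*exp(t)/2 - 2*t*exp(t), -t*exp(t) + exp(t), -t^2*exp(t) + 3*t*exp(t)]
  [-t^2*exp(t)/2 + t*exp(t), t*exp(t), t^2*exp(t) - t*exp(t) + exp(t)]

Strategy: write M = P · J · P⁻¹ where J is a Jordan canonical form, so e^{tM} = P · e^{tJ} · P⁻¹, and e^{tJ} can be computed block-by-block.

M has Jordan form
J =
  [1, 1, 0]
  [0, 1, 1]
  [0, 0, 1]
(up to reordering of blocks).

Per-block formulas:
  For a 3×3 Jordan block J_3(1): exp(t · J_3(1)) = e^(1t)·(I + t·N + (t^2/2)·N^2), where N is the 3×3 nilpotent shift.

After assembling e^{tJ} and conjugating by P, we get:

e^{tM} =
  [-t^2*exp(t) + 2*t*exp(t) + exp(t), 2*t*exp(t), 2*t^2*exp(t) - 2*t*exp(t)]
  [t^2*exp(t)/2 - 2*t*exp(t), -t*exp(t) + exp(t), -t^2*exp(t) + 3*t*exp(t)]
  [-t^2*exp(t)/2 + t*exp(t), t*exp(t), t^2*exp(t) - t*exp(t) + exp(t)]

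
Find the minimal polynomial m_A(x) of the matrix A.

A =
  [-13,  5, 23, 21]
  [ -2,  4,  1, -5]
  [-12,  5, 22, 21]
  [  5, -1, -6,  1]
x^4 - 14*x^3 + 60*x^2 - 50*x - 125

The characteristic polynomial is χ_A(x) = (x - 5)^3*(x + 1), so the eigenvalues are known. The minimal polynomial is
  m_A(x) = Π_λ (x − λ)^{k_λ}
where k_λ is the size of the *largest* Jordan block for λ (equivalently, the smallest k with (A − λI)^k v = 0 for every generalised eigenvector v of λ).

  λ = -1: largest Jordan block has size 1, contributing (x + 1)
  λ = 5: largest Jordan block has size 3, contributing (x − 5)^3

So m_A(x) = (x - 5)^3*(x + 1) = x^4 - 14*x^3 + 60*x^2 - 50*x - 125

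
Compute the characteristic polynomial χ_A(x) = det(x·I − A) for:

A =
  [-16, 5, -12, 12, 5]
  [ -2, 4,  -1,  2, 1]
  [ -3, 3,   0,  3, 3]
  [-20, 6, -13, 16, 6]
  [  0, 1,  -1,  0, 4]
x^5 - 8*x^4 + 6*x^3 + 108*x^2 - 351*x + 324

Expanding det(x·I − A) (e.g. by cofactor expansion or by noting that A is similar to its Jordan form J, which has the same characteristic polynomial as A) gives
  χ_A(x) = x^5 - 8*x^4 + 6*x^3 + 108*x^2 - 351*x + 324
which factors as (x - 3)^4*(x + 4). The eigenvalues (with algebraic multiplicities) are λ = -4 with multiplicity 1, λ = 3 with multiplicity 4.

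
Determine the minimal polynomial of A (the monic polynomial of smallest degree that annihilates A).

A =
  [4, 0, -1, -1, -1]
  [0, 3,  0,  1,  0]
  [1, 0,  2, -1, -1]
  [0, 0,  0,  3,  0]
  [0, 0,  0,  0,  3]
x^2 - 6*x + 9

The characteristic polynomial is χ_A(x) = (x - 3)^5, so the eigenvalues are known. The minimal polynomial is
  m_A(x) = Π_λ (x − λ)^{k_λ}
where k_λ is the size of the *largest* Jordan block for λ (equivalently, the smallest k with (A − λI)^k v = 0 for every generalised eigenvector v of λ).

  λ = 3: largest Jordan block has size 2, contributing (x − 3)^2

So m_A(x) = (x - 3)^2 = x^2 - 6*x + 9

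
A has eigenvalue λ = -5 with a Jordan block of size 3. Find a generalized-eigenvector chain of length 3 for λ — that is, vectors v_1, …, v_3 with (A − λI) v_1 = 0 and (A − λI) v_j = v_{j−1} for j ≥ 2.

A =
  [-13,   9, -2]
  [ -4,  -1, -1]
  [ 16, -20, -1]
A Jordan chain for λ = -5 of length 3:
v_1 = (-4, 0, 16)ᵀ
v_2 = (-8, -4, 16)ᵀ
v_3 = (1, 0, 0)ᵀ

Let N = A − (-5)·I. We want v_3 with N^3 v_3 = 0 but N^2 v_3 ≠ 0; then v_{j-1} := N · v_j for j = 3, …, 2.

Pick v_3 = (1, 0, 0)ᵀ.
Then v_2 = N · v_3 = (-8, -4, 16)ᵀ.
Then v_1 = N · v_2 = (-4, 0, 16)ᵀ.

Sanity check: (A − (-5)·I) v_1 = (0, 0, 0)ᵀ = 0. ✓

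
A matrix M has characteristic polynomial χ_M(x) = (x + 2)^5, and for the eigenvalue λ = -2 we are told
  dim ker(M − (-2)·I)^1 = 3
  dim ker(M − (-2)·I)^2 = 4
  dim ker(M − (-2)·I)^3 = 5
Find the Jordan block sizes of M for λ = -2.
Block sizes for λ = -2: [3, 1, 1]

From the dimensions of kernels of powers, the number of Jordan blocks of size at least j is d_j − d_{j−1} where d_j = dim ker(N^j) (with d_0 = 0). Computing the differences gives [3, 1, 1].
The number of blocks of size exactly k is (#blocks of size ≥ k) − (#blocks of size ≥ k + 1), so the partition is: 2 block(s) of size 1, 1 block(s) of size 3.
In nonincreasing order the block sizes are [3, 1, 1].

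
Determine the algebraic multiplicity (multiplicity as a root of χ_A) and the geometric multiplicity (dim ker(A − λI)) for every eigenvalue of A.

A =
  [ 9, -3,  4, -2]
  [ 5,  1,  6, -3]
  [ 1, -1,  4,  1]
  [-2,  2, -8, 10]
λ = 6: alg = 4, geom = 2

Step 1 — factor the characteristic polynomial to read off the algebraic multiplicities:
  χ_A(x) = (x - 6)^4

Step 2 — compute geometric multiplicities via the rank-nullity identity g(λ) = n − rank(A − λI):
  rank(A − (6)·I) = 2, so dim ker(A − (6)·I) = n − 2 = 2

Summary:
  λ = 6: algebraic multiplicity = 4, geometric multiplicity = 2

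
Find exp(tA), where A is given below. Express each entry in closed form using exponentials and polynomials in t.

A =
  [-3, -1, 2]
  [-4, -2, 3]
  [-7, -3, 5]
e^{tA} =
  [-t^2/2 - 3*t + 1, -t^2/2 - t, t^2/2 + 2*t]
  [-t^2/2 - 4*t, -t^2/2 - 2*t + 1, t^2/2 + 3*t]
  [-t^2 - 7*t, -t^2 - 3*t, t^2 + 5*t + 1]

Strategy: write A = P · J · P⁻¹ where J is a Jordan canonical form, so e^{tA} = P · e^{tJ} · P⁻¹, and e^{tJ} can be computed block-by-block.

A has Jordan form
J =
  [0, 1, 0]
  [0, 0, 1]
  [0, 0, 0]
(up to reordering of blocks).

Per-block formulas:
  For a 3×3 Jordan block J_3(0): exp(t · J_3(0)) = e^(0t)·(I + t·N + (t^2/2)·N^2), where N is the 3×3 nilpotent shift.

After assembling e^{tJ} and conjugating by P, we get:

e^{tA} =
  [-t^2/2 - 3*t + 1, -t^2/2 - t, t^2/2 + 2*t]
  [-t^2/2 - 4*t, -t^2/2 - 2*t + 1, t^2/2 + 3*t]
  [-t^2 - 7*t, -t^2 - 3*t, t^2 + 5*t + 1]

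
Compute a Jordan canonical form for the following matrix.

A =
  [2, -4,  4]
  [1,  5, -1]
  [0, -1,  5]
J_3(4)

The characteristic polynomial is
  det(x·I − A) = x^3 - 12*x^2 + 48*x - 64 = (x - 4)^3

Eigenvalues and multiplicities (the geometric multiplicity of λ is n − rank(A − λI), which equals the number of Jordan blocks for λ):
  λ = 4: algebraic multiplicity = 3, geometric multiplicity = 1

Determining the block sizes for each eigenvalue:
  λ = 4: one block (gm = 1), so the single block has size am = 3 → block sizes [3]

Assembling the blocks gives a Jordan form
J =
  [4, 1, 0]
  [0, 4, 1]
  [0, 0, 4]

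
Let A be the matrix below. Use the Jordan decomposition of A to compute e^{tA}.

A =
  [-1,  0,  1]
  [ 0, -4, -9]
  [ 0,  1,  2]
e^{tA} =
  [exp(-t), t^2*exp(-t)/2, 3*t^2*exp(-t)/2 + t*exp(-t)]
  [0, -3*t*exp(-t) + exp(-t), -9*t*exp(-t)]
  [0, t*exp(-t), 3*t*exp(-t) + exp(-t)]

Strategy: write A = P · J · P⁻¹ where J is a Jordan canonical form, so e^{tA} = P · e^{tJ} · P⁻¹, and e^{tJ} can be computed block-by-block.

A has Jordan form
J =
  [-1,  1,  0]
  [ 0, -1,  1]
  [ 0,  0, -1]
(up to reordering of blocks).

Per-block formulas:
  For a 3×3 Jordan block J_3(-1): exp(t · J_3(-1)) = e^(-1t)·(I + t·N + (t^2/2)·N^2), where N is the 3×3 nilpotent shift.

After assembling e^{tJ} and conjugating by P, we get:

e^{tA} =
  [exp(-t), t^2*exp(-t)/2, 3*t^2*exp(-t)/2 + t*exp(-t)]
  [0, -3*t*exp(-t) + exp(-t), -9*t*exp(-t)]
  [0, t*exp(-t), 3*t*exp(-t) + exp(-t)]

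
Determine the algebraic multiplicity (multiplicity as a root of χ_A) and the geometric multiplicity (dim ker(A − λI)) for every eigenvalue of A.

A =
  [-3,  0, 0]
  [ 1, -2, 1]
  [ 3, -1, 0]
λ = -3: alg = 1, geom = 1; λ = -1: alg = 2, geom = 1

Step 1 — factor the characteristic polynomial to read off the algebraic multiplicities:
  χ_A(x) = (x + 1)^2*(x + 3)

Step 2 — compute geometric multiplicities via the rank-nullity identity g(λ) = n − rank(A − λI):
  rank(A − (-3)·I) = 2, so dim ker(A − (-3)·I) = n − 2 = 1
  rank(A − (-1)·I) = 2, so dim ker(A − (-1)·I) = n − 2 = 1

Summary:
  λ = -3: algebraic multiplicity = 1, geometric multiplicity = 1
  λ = -1: algebraic multiplicity = 2, geometric multiplicity = 1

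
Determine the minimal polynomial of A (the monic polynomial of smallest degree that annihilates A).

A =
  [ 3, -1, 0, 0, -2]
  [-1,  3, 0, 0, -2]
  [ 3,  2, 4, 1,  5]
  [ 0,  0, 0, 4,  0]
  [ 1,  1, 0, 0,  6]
x^2 - 8*x + 16

The characteristic polynomial is χ_A(x) = (x - 4)^5, so the eigenvalues are known. The minimal polynomial is
  m_A(x) = Π_λ (x − λ)^{k_λ}
where k_λ is the size of the *largest* Jordan block for λ (equivalently, the smallest k with (A − λI)^k v = 0 for every generalised eigenvector v of λ).

  λ = 4: largest Jordan block has size 2, contributing (x − 4)^2

So m_A(x) = (x - 4)^2 = x^2 - 8*x + 16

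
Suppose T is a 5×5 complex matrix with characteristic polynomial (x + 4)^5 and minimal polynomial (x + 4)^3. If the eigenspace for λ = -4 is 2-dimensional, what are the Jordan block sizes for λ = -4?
Block sizes for λ = -4: [3, 2]

Step 1 — from the characteristic polynomial, algebraic multiplicity of λ = -4 is 5. From dim ker(T − (-4)·I) = 2, there are exactly 2 Jordan blocks for λ = -4.
Step 2 — from the minimal polynomial, the factor (x + 4)^3 tells us the largest block for λ = -4 has size 3.
Step 3 — with total size 5, 2 blocks, and largest block 3, the block sizes (in nonincreasing order) are [3, 2].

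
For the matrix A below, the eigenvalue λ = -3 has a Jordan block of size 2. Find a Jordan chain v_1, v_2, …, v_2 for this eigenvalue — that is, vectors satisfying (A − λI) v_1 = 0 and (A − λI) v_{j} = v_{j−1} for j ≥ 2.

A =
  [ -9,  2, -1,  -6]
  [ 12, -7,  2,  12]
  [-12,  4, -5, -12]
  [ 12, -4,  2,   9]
A Jordan chain for λ = -3 of length 2:
v_1 = (-6, 12, -12, 12)ᵀ
v_2 = (1, 0, 0, 0)ᵀ

Let N = A − (-3)·I. We want v_2 with N^2 v_2 = 0 but N^1 v_2 ≠ 0; then v_{j-1} := N · v_j for j = 2, …, 2.

Pick v_2 = (1, 0, 0, 0)ᵀ.
Then v_1 = N · v_2 = (-6, 12, -12, 12)ᵀ.

Sanity check: (A − (-3)·I) v_1 = (0, 0, 0, 0)ᵀ = 0. ✓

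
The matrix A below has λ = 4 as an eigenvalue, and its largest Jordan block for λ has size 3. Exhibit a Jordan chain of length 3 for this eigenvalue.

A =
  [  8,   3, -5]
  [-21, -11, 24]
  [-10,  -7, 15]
A Jordan chain for λ = 4 of length 3:
v_1 = (3, -9, -3)ᵀ
v_2 = (4, -21, -10)ᵀ
v_3 = (1, 0, 0)ᵀ

Let N = A − (4)·I. We want v_3 with N^3 v_3 = 0 but N^2 v_3 ≠ 0; then v_{j-1} := N · v_j for j = 3, …, 2.

Pick v_3 = (1, 0, 0)ᵀ.
Then v_2 = N · v_3 = (4, -21, -10)ᵀ.
Then v_1 = N · v_2 = (3, -9, -3)ᵀ.

Sanity check: (A − (4)·I) v_1 = (0, 0, 0)ᵀ = 0. ✓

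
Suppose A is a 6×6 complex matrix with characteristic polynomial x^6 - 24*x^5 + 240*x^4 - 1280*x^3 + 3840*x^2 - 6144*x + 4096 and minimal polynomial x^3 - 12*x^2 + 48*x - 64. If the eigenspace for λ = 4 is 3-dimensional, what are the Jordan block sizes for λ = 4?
Block sizes for λ = 4: [3, 2, 1]

Step 1 — from the characteristic polynomial, algebraic multiplicity of λ = 4 is 6. From dim ker(A − (4)·I) = 3, there are exactly 3 Jordan blocks for λ = 4.
Step 2 — from the minimal polynomial, the factor (x − 4)^3 tells us the largest block for λ = 4 has size 3.
Step 3 — with total size 6, 3 blocks, and largest block 3, the block sizes (in nonincreasing order) are [3, 2, 1].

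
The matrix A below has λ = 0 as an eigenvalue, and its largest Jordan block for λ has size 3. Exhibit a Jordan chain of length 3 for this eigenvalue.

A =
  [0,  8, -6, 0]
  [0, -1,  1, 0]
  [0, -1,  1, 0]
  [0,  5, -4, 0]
A Jordan chain for λ = 0 of length 3:
v_1 = (-2, 0, 0, -1)ᵀ
v_2 = (8, -1, -1, 5)ᵀ
v_3 = (0, 1, 0, 0)ᵀ

Let N = A − (0)·I. We want v_3 with N^3 v_3 = 0 but N^2 v_3 ≠ 0; then v_{j-1} := N · v_j for j = 3, …, 2.

Pick v_3 = (0, 1, 0, 0)ᵀ.
Then v_2 = N · v_3 = (8, -1, -1, 5)ᵀ.
Then v_1 = N · v_2 = (-2, 0, 0, -1)ᵀ.

Sanity check: (A − (0)·I) v_1 = (0, 0, 0, 0)ᵀ = 0. ✓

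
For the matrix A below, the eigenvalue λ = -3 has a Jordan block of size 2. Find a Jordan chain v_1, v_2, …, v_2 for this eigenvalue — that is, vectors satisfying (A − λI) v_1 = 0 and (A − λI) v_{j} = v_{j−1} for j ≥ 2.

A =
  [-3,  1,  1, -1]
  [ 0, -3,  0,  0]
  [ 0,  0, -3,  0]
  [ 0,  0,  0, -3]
A Jordan chain for λ = -3 of length 2:
v_1 = (1, 0, 0, 0)ᵀ
v_2 = (0, 1, 0, 0)ᵀ

Let N = A − (-3)·I. We want v_2 with N^2 v_2 = 0 but N^1 v_2 ≠ 0; then v_{j-1} := N · v_j for j = 2, …, 2.

Pick v_2 = (0, 1, 0, 0)ᵀ.
Then v_1 = N · v_2 = (1, 0, 0, 0)ᵀ.

Sanity check: (A − (-3)·I) v_1 = (0, 0, 0, 0)ᵀ = 0. ✓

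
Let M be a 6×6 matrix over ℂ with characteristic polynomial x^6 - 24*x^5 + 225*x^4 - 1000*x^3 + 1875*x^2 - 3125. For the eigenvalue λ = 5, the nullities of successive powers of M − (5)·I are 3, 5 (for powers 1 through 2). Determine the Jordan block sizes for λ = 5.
Block sizes for λ = 5: [2, 2, 1]

From the dimensions of kernels of powers, the number of Jordan blocks of size at least j is d_j − d_{j−1} where d_j = dim ker(N^j) (with d_0 = 0). Computing the differences gives [3, 2].
The number of blocks of size exactly k is (#blocks of size ≥ k) − (#blocks of size ≥ k + 1), so the partition is: 1 block(s) of size 1, 2 block(s) of size 2.
In nonincreasing order the block sizes are [2, 2, 1].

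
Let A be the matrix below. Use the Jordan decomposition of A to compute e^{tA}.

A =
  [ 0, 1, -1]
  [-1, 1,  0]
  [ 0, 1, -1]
e^{tA} =
  [1 - t^2/2, t, t^2/2 - t]
  [-t^2/2 - t, t + 1, t^2/2]
  [-t^2/2, t, t^2/2 - t + 1]

Strategy: write A = P · J · P⁻¹ where J is a Jordan canonical form, so e^{tA} = P · e^{tJ} · P⁻¹, and e^{tJ} can be computed block-by-block.

A has Jordan form
J =
  [0, 1, 0]
  [0, 0, 1]
  [0, 0, 0]
(up to reordering of blocks).

Per-block formulas:
  For a 3×3 Jordan block J_3(0): exp(t · J_3(0)) = e^(0t)·(I + t·N + (t^2/2)·N^2), where N is the 3×3 nilpotent shift.

After assembling e^{tJ} and conjugating by P, we get:

e^{tA} =
  [1 - t^2/2, t, t^2/2 - t]
  [-t^2/2 - t, t + 1, t^2/2]
  [-t^2/2, t, t^2/2 - t + 1]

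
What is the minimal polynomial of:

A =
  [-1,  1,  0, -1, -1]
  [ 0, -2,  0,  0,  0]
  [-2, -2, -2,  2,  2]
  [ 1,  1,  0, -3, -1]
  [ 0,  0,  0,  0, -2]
x^2 + 4*x + 4

The characteristic polynomial is χ_A(x) = (x + 2)^5, so the eigenvalues are known. The minimal polynomial is
  m_A(x) = Π_λ (x − λ)^{k_λ}
where k_λ is the size of the *largest* Jordan block for λ (equivalently, the smallest k with (A − λI)^k v = 0 for every generalised eigenvector v of λ).

  λ = -2: largest Jordan block has size 2, contributing (x + 2)^2

So m_A(x) = (x + 2)^2 = x^2 + 4*x + 4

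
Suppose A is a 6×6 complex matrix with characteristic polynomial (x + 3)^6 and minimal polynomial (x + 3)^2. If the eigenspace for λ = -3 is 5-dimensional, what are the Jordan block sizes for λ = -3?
Block sizes for λ = -3: [2, 1, 1, 1, 1]

Step 1 — from the characteristic polynomial, algebraic multiplicity of λ = -3 is 6. From dim ker(A − (-3)·I) = 5, there are exactly 5 Jordan blocks for λ = -3.
Step 2 — from the minimal polynomial, the factor (x + 3)^2 tells us the largest block for λ = -3 has size 2.
Step 3 — with total size 6, 5 blocks, and largest block 2, the block sizes (in nonincreasing order) are [2, 1, 1, 1, 1].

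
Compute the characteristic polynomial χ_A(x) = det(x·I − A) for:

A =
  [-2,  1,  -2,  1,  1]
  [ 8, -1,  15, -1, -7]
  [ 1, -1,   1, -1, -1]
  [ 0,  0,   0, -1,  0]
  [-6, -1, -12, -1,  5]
x^5 - 2*x^4 - 18*x^3 - 32*x^2 - 23*x - 6

Expanding det(x·I − A) (e.g. by cofactor expansion or by noting that A is similar to its Jordan form J, which has the same characteristic polynomial as A) gives
  χ_A(x) = x^5 - 2*x^4 - 18*x^3 - 32*x^2 - 23*x - 6
which factors as (x - 6)*(x + 1)^4. The eigenvalues (with algebraic multiplicities) are λ = -1 with multiplicity 4, λ = 6 with multiplicity 1.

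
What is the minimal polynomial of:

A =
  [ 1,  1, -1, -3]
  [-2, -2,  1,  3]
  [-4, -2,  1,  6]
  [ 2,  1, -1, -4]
x^2 + 2*x + 1

The characteristic polynomial is χ_A(x) = (x + 1)^4, so the eigenvalues are known. The minimal polynomial is
  m_A(x) = Π_λ (x − λ)^{k_λ}
where k_λ is the size of the *largest* Jordan block for λ (equivalently, the smallest k with (A − λI)^k v = 0 for every generalised eigenvector v of λ).

  λ = -1: largest Jordan block has size 2, contributing (x + 1)^2

So m_A(x) = (x + 1)^2 = x^2 + 2*x + 1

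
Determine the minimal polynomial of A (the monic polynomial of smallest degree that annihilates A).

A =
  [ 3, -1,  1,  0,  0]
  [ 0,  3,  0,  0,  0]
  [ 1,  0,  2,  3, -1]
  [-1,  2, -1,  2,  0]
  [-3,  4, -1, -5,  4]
x^4 - 11*x^3 + 45*x^2 - 81*x + 54

The characteristic polynomial is χ_A(x) = (x - 3)^4*(x - 2), so the eigenvalues are known. The minimal polynomial is
  m_A(x) = Π_λ (x − λ)^{k_λ}
where k_λ is the size of the *largest* Jordan block for λ (equivalently, the smallest k with (A − λI)^k v = 0 for every generalised eigenvector v of λ).

  λ = 2: largest Jordan block has size 1, contributing (x − 2)
  λ = 3: largest Jordan block has size 3, contributing (x − 3)^3

So m_A(x) = (x - 3)^3*(x - 2) = x^4 - 11*x^3 + 45*x^2 - 81*x + 54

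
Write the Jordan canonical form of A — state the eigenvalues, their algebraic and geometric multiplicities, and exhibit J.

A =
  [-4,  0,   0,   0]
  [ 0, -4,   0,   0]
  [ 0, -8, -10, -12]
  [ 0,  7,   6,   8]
J_2(-4) ⊕ J_1(-4) ⊕ J_1(2)

The characteristic polynomial is
  det(x·I − A) = x^4 + 10*x^3 + 24*x^2 - 32*x - 128 = (x - 2)*(x + 4)^3

Eigenvalues and multiplicities (the geometric multiplicity of λ is n − rank(A − λI), which equals the number of Jordan blocks for λ):
  λ = -4: algebraic multiplicity = 3, geometric multiplicity = 2
  λ = 2: algebraic multiplicity = 1, geometric multiplicity = 1

Determining the block sizes for each eigenvalue:
  λ = -4: 2 blocks summing to 3 forces exactly one block of size 2 and the rest size 1 → block sizes [2, 1]
  λ = 2: one block (gm = 1), so the single block has size am = 1 → block sizes [1]

Assembling the blocks gives a Jordan form
J =
  [-4,  1,  0, 0]
  [ 0, -4,  0, 0]
  [ 0,  0, -4, 0]
  [ 0,  0,  0, 2]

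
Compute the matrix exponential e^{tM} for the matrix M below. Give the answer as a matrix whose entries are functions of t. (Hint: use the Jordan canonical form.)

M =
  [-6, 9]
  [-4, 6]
e^{tM} =
  [1 - 6*t, 9*t]
  [-4*t, 6*t + 1]

Strategy: write M = P · J · P⁻¹ where J is a Jordan canonical form, so e^{tM} = P · e^{tJ} · P⁻¹, and e^{tJ} can be computed block-by-block.

M has Jordan form
J =
  [0, 1]
  [0, 0]
(up to reordering of blocks).

Per-block formulas:
  For a 2×2 Jordan block J_2(0): exp(t · J_2(0)) = e^(0t)·(I + t·N), where N is the 2×2 nilpotent shift.

After assembling e^{tJ} and conjugating by P, we get:

e^{tM} =
  [1 - 6*t, 9*t]
  [-4*t, 6*t + 1]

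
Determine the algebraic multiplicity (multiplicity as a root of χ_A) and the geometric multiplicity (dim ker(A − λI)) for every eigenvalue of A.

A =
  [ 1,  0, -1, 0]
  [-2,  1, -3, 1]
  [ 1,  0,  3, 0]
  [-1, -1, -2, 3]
λ = 2: alg = 4, geom = 2

Step 1 — factor the characteristic polynomial to read off the algebraic multiplicities:
  χ_A(x) = (x - 2)^4

Step 2 — compute geometric multiplicities via the rank-nullity identity g(λ) = n − rank(A − λI):
  rank(A − (2)·I) = 2, so dim ker(A − (2)·I) = n − 2 = 2

Summary:
  λ = 2: algebraic multiplicity = 4, geometric multiplicity = 2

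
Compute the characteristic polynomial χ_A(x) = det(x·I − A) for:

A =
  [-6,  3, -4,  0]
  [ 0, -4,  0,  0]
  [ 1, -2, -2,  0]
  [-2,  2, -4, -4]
x^4 + 16*x^3 + 96*x^2 + 256*x + 256

Expanding det(x·I − A) (e.g. by cofactor expansion or by noting that A is similar to its Jordan form J, which has the same characteristic polynomial as A) gives
  χ_A(x) = x^4 + 16*x^3 + 96*x^2 + 256*x + 256
which factors as (x + 4)^4. The eigenvalues (with algebraic multiplicities) are λ = -4 with multiplicity 4.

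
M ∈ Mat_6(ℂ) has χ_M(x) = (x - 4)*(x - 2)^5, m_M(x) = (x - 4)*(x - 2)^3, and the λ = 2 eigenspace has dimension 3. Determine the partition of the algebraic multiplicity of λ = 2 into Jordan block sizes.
Block sizes for λ = 2: [3, 1, 1]

Step 1 — from the characteristic polynomial, algebraic multiplicity of λ = 2 is 5. From dim ker(M − (2)·I) = 3, there are exactly 3 Jordan blocks for λ = 2.
Step 2 — from the minimal polynomial, the factor (x − 2)^3 tells us the largest block for λ = 2 has size 3.
Step 3 — with total size 5, 3 blocks, and largest block 3, the block sizes (in nonincreasing order) are [3, 1, 1].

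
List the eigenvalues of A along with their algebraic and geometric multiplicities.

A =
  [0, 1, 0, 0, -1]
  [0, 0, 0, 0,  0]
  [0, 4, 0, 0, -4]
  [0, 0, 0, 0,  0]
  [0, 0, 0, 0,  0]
λ = 0: alg = 5, geom = 4

Step 1 — factor the characteristic polynomial to read off the algebraic multiplicities:
  χ_A(x) = x^5

Step 2 — compute geometric multiplicities via the rank-nullity identity g(λ) = n − rank(A − λI):
  rank(A − (0)·I) = 1, so dim ker(A − (0)·I) = n − 1 = 4

Summary:
  λ = 0: algebraic multiplicity = 5, geometric multiplicity = 4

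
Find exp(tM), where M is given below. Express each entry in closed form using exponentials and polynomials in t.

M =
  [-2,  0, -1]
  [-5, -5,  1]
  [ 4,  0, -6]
e^{tM} =
  [2*t*exp(-4*t) + exp(-4*t), 0, -t*exp(-4*t)]
  [-6*t*exp(-4*t) + exp(-4*t) - exp(-5*t), exp(-5*t), 3*t*exp(-4*t) - 2*exp(-4*t) + 2*exp(-5*t)]
  [4*t*exp(-4*t), 0, -2*t*exp(-4*t) + exp(-4*t)]

Strategy: write M = P · J · P⁻¹ where J is a Jordan canonical form, so e^{tM} = P · e^{tJ} · P⁻¹, and e^{tJ} can be computed block-by-block.

M has Jordan form
J =
  [-5,  0,  0]
  [ 0, -4,  1]
  [ 0,  0, -4]
(up to reordering of blocks).

Per-block formulas:
  For a 2×2 Jordan block J_2(-4): exp(t · J_2(-4)) = e^(-4t)·(I + t·N), where N is the 2×2 nilpotent shift.
  For a 1×1 block at λ = -5: exp(t · [-5]) = [e^(-5t)].

After assembling e^{tJ} and conjugating by P, we get:

e^{tM} =
  [2*t*exp(-4*t) + exp(-4*t), 0, -t*exp(-4*t)]
  [-6*t*exp(-4*t) + exp(-4*t) - exp(-5*t), exp(-5*t), 3*t*exp(-4*t) - 2*exp(-4*t) + 2*exp(-5*t)]
  [4*t*exp(-4*t), 0, -2*t*exp(-4*t) + exp(-4*t)]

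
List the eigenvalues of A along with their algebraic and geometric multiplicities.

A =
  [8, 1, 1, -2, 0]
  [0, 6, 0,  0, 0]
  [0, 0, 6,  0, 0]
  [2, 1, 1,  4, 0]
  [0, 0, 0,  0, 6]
λ = 6: alg = 5, geom = 4

Step 1 — factor the characteristic polynomial to read off the algebraic multiplicities:
  χ_A(x) = (x - 6)^5

Step 2 — compute geometric multiplicities via the rank-nullity identity g(λ) = n − rank(A − λI):
  rank(A − (6)·I) = 1, so dim ker(A − (6)·I) = n − 1 = 4

Summary:
  λ = 6: algebraic multiplicity = 5, geometric multiplicity = 4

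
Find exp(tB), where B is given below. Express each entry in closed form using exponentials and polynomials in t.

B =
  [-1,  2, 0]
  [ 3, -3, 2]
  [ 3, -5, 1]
e^{tB} =
  [3*t^2*exp(-t) + exp(-t), -2*t^2*exp(-t) + 2*t*exp(-t), 2*t^2*exp(-t)]
  [3*t*exp(-t), -2*t*exp(-t) + exp(-t), 2*t*exp(-t)]
  [-9*t^2*exp(-t)/2 + 3*t*exp(-t), 3*t^2*exp(-t) - 5*t*exp(-t), -3*t^2*exp(-t) + 2*t*exp(-t) + exp(-t)]

Strategy: write B = P · J · P⁻¹ where J is a Jordan canonical form, so e^{tB} = P · e^{tJ} · P⁻¹, and e^{tJ} can be computed block-by-block.

B has Jordan form
J =
  [-1,  1,  0]
  [ 0, -1,  1]
  [ 0,  0, -1]
(up to reordering of blocks).

Per-block formulas:
  For a 3×3 Jordan block J_3(-1): exp(t · J_3(-1)) = e^(-1t)·(I + t·N + (t^2/2)·N^2), where N is the 3×3 nilpotent shift.

After assembling e^{tJ} and conjugating by P, we get:

e^{tB} =
  [3*t^2*exp(-t) + exp(-t), -2*t^2*exp(-t) + 2*t*exp(-t), 2*t^2*exp(-t)]
  [3*t*exp(-t), -2*t*exp(-t) + exp(-t), 2*t*exp(-t)]
  [-9*t^2*exp(-t)/2 + 3*t*exp(-t), 3*t^2*exp(-t) - 5*t*exp(-t), -3*t^2*exp(-t) + 2*t*exp(-t) + exp(-t)]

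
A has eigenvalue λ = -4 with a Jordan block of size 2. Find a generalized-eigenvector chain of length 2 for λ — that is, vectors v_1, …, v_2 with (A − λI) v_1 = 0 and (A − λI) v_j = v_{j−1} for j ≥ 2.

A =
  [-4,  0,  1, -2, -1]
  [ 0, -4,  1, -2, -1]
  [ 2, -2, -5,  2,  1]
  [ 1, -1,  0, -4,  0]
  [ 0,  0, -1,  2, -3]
A Jordan chain for λ = -4 of length 2:
v_1 = (0, 0, 2, 1, 0)ᵀ
v_2 = (1, 0, 0, 0, 0)ᵀ

Let N = A − (-4)·I. We want v_2 with N^2 v_2 = 0 but N^1 v_2 ≠ 0; then v_{j-1} := N · v_j for j = 2, …, 2.

Pick v_2 = (1, 0, 0, 0, 0)ᵀ.
Then v_1 = N · v_2 = (0, 0, 2, 1, 0)ᵀ.

Sanity check: (A − (-4)·I) v_1 = (0, 0, 0, 0, 0)ᵀ = 0. ✓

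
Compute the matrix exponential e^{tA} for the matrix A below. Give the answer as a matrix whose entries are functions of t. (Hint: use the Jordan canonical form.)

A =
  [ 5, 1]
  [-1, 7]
e^{tA} =
  [-t*exp(6*t) + exp(6*t), t*exp(6*t)]
  [-t*exp(6*t), t*exp(6*t) + exp(6*t)]

Strategy: write A = P · J · P⁻¹ where J is a Jordan canonical form, so e^{tA} = P · e^{tJ} · P⁻¹, and e^{tJ} can be computed block-by-block.

A has Jordan form
J =
  [6, 1]
  [0, 6]
(up to reordering of blocks).

Per-block formulas:
  For a 2×2 Jordan block J_2(6): exp(t · J_2(6)) = e^(6t)·(I + t·N), where N is the 2×2 nilpotent shift.

After assembling e^{tJ} and conjugating by P, we get:

e^{tA} =
  [-t*exp(6*t) + exp(6*t), t*exp(6*t)]
  [-t*exp(6*t), t*exp(6*t) + exp(6*t)]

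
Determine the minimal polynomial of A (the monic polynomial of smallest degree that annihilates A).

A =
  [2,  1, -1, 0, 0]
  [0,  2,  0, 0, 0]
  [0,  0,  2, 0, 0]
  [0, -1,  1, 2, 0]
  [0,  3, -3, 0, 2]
x^2 - 4*x + 4

The characteristic polynomial is χ_A(x) = (x - 2)^5, so the eigenvalues are known. The minimal polynomial is
  m_A(x) = Π_λ (x − λ)^{k_λ}
where k_λ is the size of the *largest* Jordan block for λ (equivalently, the smallest k with (A − λI)^k v = 0 for every generalised eigenvector v of λ).

  λ = 2: largest Jordan block has size 2, contributing (x − 2)^2

So m_A(x) = (x - 2)^2 = x^2 - 4*x + 4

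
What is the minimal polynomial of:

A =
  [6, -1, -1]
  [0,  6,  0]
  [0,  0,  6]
x^2 - 12*x + 36

The characteristic polynomial is χ_A(x) = (x - 6)^3, so the eigenvalues are known. The minimal polynomial is
  m_A(x) = Π_λ (x − λ)^{k_λ}
where k_λ is the size of the *largest* Jordan block for λ (equivalently, the smallest k with (A − λI)^k v = 0 for every generalised eigenvector v of λ).

  λ = 6: largest Jordan block has size 2, contributing (x − 6)^2

So m_A(x) = (x - 6)^2 = x^2 - 12*x + 36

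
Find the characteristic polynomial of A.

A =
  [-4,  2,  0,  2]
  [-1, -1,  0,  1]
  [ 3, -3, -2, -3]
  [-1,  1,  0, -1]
x^4 + 8*x^3 + 24*x^2 + 32*x + 16

Expanding det(x·I − A) (e.g. by cofactor expansion or by noting that A is similar to its Jordan form J, which has the same characteristic polynomial as A) gives
  χ_A(x) = x^4 + 8*x^3 + 24*x^2 + 32*x + 16
which factors as (x + 2)^4. The eigenvalues (with algebraic multiplicities) are λ = -2 with multiplicity 4.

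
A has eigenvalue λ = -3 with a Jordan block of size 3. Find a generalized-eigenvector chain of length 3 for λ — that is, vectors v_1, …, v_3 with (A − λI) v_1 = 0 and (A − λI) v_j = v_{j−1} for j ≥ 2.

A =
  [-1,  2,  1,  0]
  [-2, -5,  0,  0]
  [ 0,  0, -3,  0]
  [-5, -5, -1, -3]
A Jordan chain for λ = -3 of length 3:
v_1 = (2, -2, 0, -5)ᵀ
v_2 = (1, 0, 0, -1)ᵀ
v_3 = (0, 0, 1, 0)ᵀ

Let N = A − (-3)·I. We want v_3 with N^3 v_3 = 0 but N^2 v_3 ≠ 0; then v_{j-1} := N · v_j for j = 3, …, 2.

Pick v_3 = (0, 0, 1, 0)ᵀ.
Then v_2 = N · v_3 = (1, 0, 0, -1)ᵀ.
Then v_1 = N · v_2 = (2, -2, 0, -5)ᵀ.

Sanity check: (A − (-3)·I) v_1 = (0, 0, 0, 0)ᵀ = 0. ✓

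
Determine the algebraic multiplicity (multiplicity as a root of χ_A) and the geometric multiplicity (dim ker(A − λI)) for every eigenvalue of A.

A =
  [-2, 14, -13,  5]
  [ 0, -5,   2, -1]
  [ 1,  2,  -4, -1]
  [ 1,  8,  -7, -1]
λ = -3: alg = 4, geom = 2

Step 1 — factor the characteristic polynomial to read off the algebraic multiplicities:
  χ_A(x) = (x + 3)^4

Step 2 — compute geometric multiplicities via the rank-nullity identity g(λ) = n − rank(A − λI):
  rank(A − (-3)·I) = 2, so dim ker(A − (-3)·I) = n − 2 = 2

Summary:
  λ = -3: algebraic multiplicity = 4, geometric multiplicity = 2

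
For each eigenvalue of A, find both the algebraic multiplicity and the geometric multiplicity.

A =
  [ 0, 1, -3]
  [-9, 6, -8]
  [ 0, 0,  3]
λ = 3: alg = 3, geom = 1

Step 1 — factor the characteristic polynomial to read off the algebraic multiplicities:
  χ_A(x) = (x - 3)^3

Step 2 — compute geometric multiplicities via the rank-nullity identity g(λ) = n − rank(A − λI):
  rank(A − (3)·I) = 2, so dim ker(A − (3)·I) = n − 2 = 1

Summary:
  λ = 3: algebraic multiplicity = 3, geometric multiplicity = 1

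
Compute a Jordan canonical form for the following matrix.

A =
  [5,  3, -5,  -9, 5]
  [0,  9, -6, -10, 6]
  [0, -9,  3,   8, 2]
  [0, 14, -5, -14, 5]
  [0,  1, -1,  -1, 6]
J_2(-3) ⊕ J_2(5) ⊕ J_1(5)

The characteristic polynomial is
  det(x·I − A) = x^5 - 9*x^4 - 6*x^3 + 190*x^2 - 75*x - 1125 = (x - 5)^3*(x + 3)^2

Eigenvalues and multiplicities (the geometric multiplicity of λ is n − rank(A − λI), which equals the number of Jordan blocks for λ):
  λ = -3: algebraic multiplicity = 2, geometric multiplicity = 1
  λ = 5: algebraic multiplicity = 3, geometric multiplicity = 2

Determining the block sizes for each eigenvalue:
  λ = -3: one block (gm = 1), so the single block has size am = 2 → block sizes [2]
  λ = 5: 2 blocks summing to 3 forces exactly one block of size 2 and the rest size 1 → block sizes [2, 1]

Assembling the blocks gives a Jordan form
J =
  [-3,  1, 0, 0, 0]
  [ 0, -3, 0, 0, 0]
  [ 0,  0, 5, 1, 0]
  [ 0,  0, 0, 5, 0]
  [ 0,  0, 0, 0, 5]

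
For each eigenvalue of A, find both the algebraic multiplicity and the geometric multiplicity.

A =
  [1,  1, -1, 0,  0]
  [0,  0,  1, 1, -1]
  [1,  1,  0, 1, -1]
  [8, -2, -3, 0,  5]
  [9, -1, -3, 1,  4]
λ = 0: alg = 4, geom = 2; λ = 5: alg = 1, geom = 1

Step 1 — factor the characteristic polynomial to read off the algebraic multiplicities:
  χ_A(x) = x^4*(x - 5)

Step 2 — compute geometric multiplicities via the rank-nullity identity g(λ) = n − rank(A − λI):
  rank(A − (0)·I) = 3, so dim ker(A − (0)·I) = n − 3 = 2
  rank(A − (5)·I) = 4, so dim ker(A − (5)·I) = n − 4 = 1

Summary:
  λ = 0: algebraic multiplicity = 4, geometric multiplicity = 2
  λ = 5: algebraic multiplicity = 1, geometric multiplicity = 1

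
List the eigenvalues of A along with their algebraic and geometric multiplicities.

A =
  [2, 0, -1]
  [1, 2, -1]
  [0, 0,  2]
λ = 2: alg = 3, geom = 1

Step 1 — factor the characteristic polynomial to read off the algebraic multiplicities:
  χ_A(x) = (x - 2)^3

Step 2 — compute geometric multiplicities via the rank-nullity identity g(λ) = n − rank(A − λI):
  rank(A − (2)·I) = 2, so dim ker(A − (2)·I) = n − 2 = 1

Summary:
  λ = 2: algebraic multiplicity = 3, geometric multiplicity = 1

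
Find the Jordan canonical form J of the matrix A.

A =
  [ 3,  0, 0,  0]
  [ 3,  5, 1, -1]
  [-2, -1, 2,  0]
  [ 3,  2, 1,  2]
J_3(3) ⊕ J_1(3)

The characteristic polynomial is
  det(x·I − A) = x^4 - 12*x^3 + 54*x^2 - 108*x + 81 = (x - 3)^4

Eigenvalues and multiplicities (the geometric multiplicity of λ is n − rank(A − λI), which equals the number of Jordan blocks for λ):
  λ = 3: algebraic multiplicity = 4, geometric multiplicity = 2

Determining the block sizes for each eigenvalue:
  λ = 3: with am = 4 and gm = 2, the partition is not yet determined (e.g. several partitions of 4 into 2 parts exist). Let N = A − (3)·I. Computing rank(N^1) = 2, rank(N^2) = 1, rank(N^3) = 0; the number of blocks of size ≥ j is rank(N^{j−1}) − rank(N^j), giving [2, 1, 1]. So we have 1 block(s) of size 3, 1 block(s) of size 1 → block sizes [3, 1]

Assembling the blocks gives a Jordan form
J =
  [3, 1, 0, 0]
  [0, 3, 1, 0]
  [0, 0, 3, 0]
  [0, 0, 0, 3]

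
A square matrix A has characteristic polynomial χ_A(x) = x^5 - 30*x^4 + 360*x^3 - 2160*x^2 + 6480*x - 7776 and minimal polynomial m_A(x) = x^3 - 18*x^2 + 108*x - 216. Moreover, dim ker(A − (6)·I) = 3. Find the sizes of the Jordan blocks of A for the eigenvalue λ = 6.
Block sizes for λ = 6: [3, 1, 1]

Step 1 — from the characteristic polynomial, algebraic multiplicity of λ = 6 is 5. From dim ker(A − (6)·I) = 3, there are exactly 3 Jordan blocks for λ = 6.
Step 2 — from the minimal polynomial, the factor (x − 6)^3 tells us the largest block for λ = 6 has size 3.
Step 3 — with total size 5, 3 blocks, and largest block 3, the block sizes (in nonincreasing order) are [3, 1, 1].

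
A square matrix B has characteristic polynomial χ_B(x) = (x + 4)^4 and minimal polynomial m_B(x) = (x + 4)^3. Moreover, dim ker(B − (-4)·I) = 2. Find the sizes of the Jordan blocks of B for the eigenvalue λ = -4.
Block sizes for λ = -4: [3, 1]

Step 1 — from the characteristic polynomial, algebraic multiplicity of λ = -4 is 4. From dim ker(B − (-4)·I) = 2, there are exactly 2 Jordan blocks for λ = -4.
Step 2 — from the minimal polynomial, the factor (x + 4)^3 tells us the largest block for λ = -4 has size 3.
Step 3 — with total size 4, 2 blocks, and largest block 3, the block sizes (in nonincreasing order) are [3, 1].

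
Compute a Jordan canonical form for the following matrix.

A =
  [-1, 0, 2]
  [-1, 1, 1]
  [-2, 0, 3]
J_2(1) ⊕ J_1(1)

The characteristic polynomial is
  det(x·I − A) = x^3 - 3*x^2 + 3*x - 1 = (x - 1)^3

Eigenvalues and multiplicities (the geometric multiplicity of λ is n − rank(A − λI), which equals the number of Jordan blocks for λ):
  λ = 1: algebraic multiplicity = 3, geometric multiplicity = 2

Determining the block sizes for each eigenvalue:
  λ = 1: 2 blocks summing to 3 forces exactly one block of size 2 and the rest size 1 → block sizes [2, 1]

Assembling the blocks gives a Jordan form
J =
  [1, 1, 0]
  [0, 1, 0]
  [0, 0, 1]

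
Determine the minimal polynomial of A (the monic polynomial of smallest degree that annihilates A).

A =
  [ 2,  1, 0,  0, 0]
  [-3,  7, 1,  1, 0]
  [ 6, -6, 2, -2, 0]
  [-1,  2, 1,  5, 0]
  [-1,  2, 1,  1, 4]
x^3 - 12*x^2 + 48*x - 64

The characteristic polynomial is χ_A(x) = (x - 4)^5, so the eigenvalues are known. The minimal polynomial is
  m_A(x) = Π_λ (x − λ)^{k_λ}
where k_λ is the size of the *largest* Jordan block for λ (equivalently, the smallest k with (A − λI)^k v = 0 for every generalised eigenvector v of λ).

  λ = 4: largest Jordan block has size 3, contributing (x − 4)^3

So m_A(x) = (x - 4)^3 = x^3 - 12*x^2 + 48*x - 64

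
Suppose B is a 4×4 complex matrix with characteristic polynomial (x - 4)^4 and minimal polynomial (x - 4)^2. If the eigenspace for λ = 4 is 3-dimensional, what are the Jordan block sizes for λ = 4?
Block sizes for λ = 4: [2, 1, 1]

Step 1 — from the characteristic polynomial, algebraic multiplicity of λ = 4 is 4. From dim ker(B − (4)·I) = 3, there are exactly 3 Jordan blocks for λ = 4.
Step 2 — from the minimal polynomial, the factor (x − 4)^2 tells us the largest block for λ = 4 has size 2.
Step 3 — with total size 4, 3 blocks, and largest block 2, the block sizes (in nonincreasing order) are [2, 1, 1].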